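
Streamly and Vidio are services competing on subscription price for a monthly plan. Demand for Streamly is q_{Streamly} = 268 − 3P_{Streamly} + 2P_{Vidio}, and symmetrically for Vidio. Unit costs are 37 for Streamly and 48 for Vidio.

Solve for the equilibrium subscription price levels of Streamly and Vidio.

Streamly's profit: π = (P_{Streamly} − 37)(268 − 3P_{Streamly} + 2P_{Vidio}).
∂π/∂P_{Streamly} = 379 − 6P_{Streamly} + 2P_{Vidio} = 0 ⇒ P_{Streamly} = 379/6 + (1/3)P_{Vidio}.
Similarly P_{Vidio} = 206/3 + (1/3)P_{Streamly}.
Substituting the second reaction function into the first: P_{Streamly} = 379/6 + (1/3)(206/3 + (1/3)P_{Streamly}), which gives (8/9)P_{Streamly} = 1549/18 ⇒ P_{Streamly} = 96.8125.
Then P_{Vidio} = 206/3 + (1/3)·96.8125 = 100.9375.

96.8125, 100.9375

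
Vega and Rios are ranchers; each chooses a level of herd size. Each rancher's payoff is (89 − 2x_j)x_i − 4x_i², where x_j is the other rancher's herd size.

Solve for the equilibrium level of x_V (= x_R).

Vega's payoff is (89 − 2x_R)x_V − 4x_V².
∂π/∂x_V = 89 − 2x_R − 8x_V = 0, so x_V = 11.125 − 0.25x_R.
The game is symmetric, so in equilibrium x_R = x_V: the reaction function gives 1.25x_V = 11.125, hence x_V = 8.9.

8.9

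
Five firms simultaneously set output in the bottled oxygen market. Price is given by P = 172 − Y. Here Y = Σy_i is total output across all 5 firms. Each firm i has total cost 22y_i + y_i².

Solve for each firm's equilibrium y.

A representative firm's profit is π_i = y_i(172 − Y) − 22y_i − y_i², with Y = y_i + Σ_{j≠i} y_j.
First-order condition: 150 − 4y_i − Σ_{j≠i} y_j = 0.
In a symmetric equilibrium every firm chooses the same y, so Σ_{j≠i} y_j = 4y. The condition becomes 150 − 8y = 0, giving y = 150/8 = 18.75.

18.75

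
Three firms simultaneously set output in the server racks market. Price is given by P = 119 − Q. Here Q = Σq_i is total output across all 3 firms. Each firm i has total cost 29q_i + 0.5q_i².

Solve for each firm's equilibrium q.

A representative firm's profit is π_i = q_i(119 − Q) − 29q_i − 0.5q_i², with Q = q_i + Σ_{j≠i} q_j.
First-order condition: 90 − 3q_i − Σ_{j≠i} q_j = 0.
With identical firms, set every q_j = q: then 90 − 3q − 2q = 0, i.e. q = 90/5 = 18.

18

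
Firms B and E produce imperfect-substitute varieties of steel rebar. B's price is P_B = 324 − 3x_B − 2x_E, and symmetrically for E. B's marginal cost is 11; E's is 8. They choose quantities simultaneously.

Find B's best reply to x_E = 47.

Firm B's profit: π = x_B(324 − 3x_B − 2x_E) − 11x_B.
∂π/∂x_B = 313 − 6x_B − 2x_E = 0 ⇒ x_B = 313/6 − (1/3)x_E.
At x_E = 47: x_B = 313/6 − (1/3)·47 = 36.5.

36.5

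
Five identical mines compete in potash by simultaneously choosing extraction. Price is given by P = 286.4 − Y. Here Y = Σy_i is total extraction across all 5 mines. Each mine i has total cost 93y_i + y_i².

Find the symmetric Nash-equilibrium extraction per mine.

24.175

A representative mine's profit is π_i = y_i(286.4 − Y) − 93y_i − y_i², with Y = y_i + Σ_{j≠i} y_j.
First-order condition: 193.4 − 4y_i − Σ_{j≠i} y_j = 0.
In a symmetric equilibrium every mine chooses the same y, so Σ_{j≠i} y_j = 4y. The condition becomes 193.4 − 8y = 0, giving y = 193.4/8 = 24.175.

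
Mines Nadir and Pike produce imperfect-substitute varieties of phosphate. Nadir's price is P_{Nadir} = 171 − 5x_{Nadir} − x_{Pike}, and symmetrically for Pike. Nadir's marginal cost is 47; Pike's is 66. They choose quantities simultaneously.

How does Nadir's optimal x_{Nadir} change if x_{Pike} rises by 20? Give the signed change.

-2

Mine Nadir's profit: π = x_{Nadir}(171 − 5x_{Nadir} − x_{Pike}) − 47x_{Nadir}.
∂π/∂x_{Nadir} = 124 − 10x_{Nadir} − x_{Pike} = 0 ⇒ x_{Nadir} = 12.4 − 0.1x_{Pike}.
The reaction-function slope is −0.1, so a 20-unit rise in x_{Pike} moves x_{Nadir} by −0.1 × 20 = −2. Nadir's best response falls — the actions are strategic substitutes.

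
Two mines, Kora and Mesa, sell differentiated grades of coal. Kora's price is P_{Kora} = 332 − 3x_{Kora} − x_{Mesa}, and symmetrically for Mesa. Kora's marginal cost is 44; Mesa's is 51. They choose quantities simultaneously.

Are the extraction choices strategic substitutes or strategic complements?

strategic substitutes

Mine Kora's profit: π = x_{Kora}(332 − 3x_{Kora} − x_{Mesa}) − 44x_{Kora}.
∂π/∂x_{Kora} = 288 − 6x_{Kora} − x_{Mesa} = 0 ⇒ x_{Kora} = 48 − (1/6)x_{Mesa}.
The best-response slope dx_{Kora}/dx_{Mesa} = −1/6 < 0: the reaction function is downward-sloping, so the choices are strategic substitutes.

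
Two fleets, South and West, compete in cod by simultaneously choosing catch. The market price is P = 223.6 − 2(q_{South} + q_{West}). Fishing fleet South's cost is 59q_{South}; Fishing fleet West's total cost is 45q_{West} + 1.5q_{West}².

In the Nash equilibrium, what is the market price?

125.25

Fishing fleet South's profit: π = q_{South}(223.6 − 2(q_{South} + q_{West})) − 59q_{South}.
∂π/∂q_{South} = 164.6 − 4q_{South} − 2q_{West} = 0, so q_{South} = 41.15 − 0.5q_{West}.
For West: ∂π/∂q_{West} = 178.6 − 7q_{West} − 2q_{South} = 0 ⇒ q_{West} = 893/35 − (2/7)q_{South}.
Plugging q_{West} into South's best response: q_{South} = 41.15 − 0.5(893/35 − (2/7)q_{South}) ⇒ (6/7)q_{South} = 795/28, so q_{South} = 33.125.
Then q_{West} = 893/35 − (2/7)·33.125 = 16.05.
Equilibrium price: P = 223.6 − 2·49.175 = 125.25.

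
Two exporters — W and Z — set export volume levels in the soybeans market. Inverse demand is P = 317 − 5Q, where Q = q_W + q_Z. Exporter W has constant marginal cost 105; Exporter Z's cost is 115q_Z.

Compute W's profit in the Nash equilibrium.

Exporter W's profit: π = q_W(317 − 5(q_W + q_Z)) − 105q_W.
∂π/∂q_W = 212 − 10q_W − 5q_Z = 0, so q_W = 21.2 − 0.5q_Z.
By the same steps for Z: q_Z = 20.2 − 0.5q_W.
Substituting the second reaction function into the first: q_W = 21.2 − 0.5(20.2 − 0.5q_W), which gives 0.75q_W = 11.1 ⇒ q_W = 14.8.
Then q_Z = 20.2 − 0.5·14.8 = 12.8.
Price P = 317 − 5·27.6 = 179.
W's profit: (179 − 105)·14.8 = 1095.2.

1095.2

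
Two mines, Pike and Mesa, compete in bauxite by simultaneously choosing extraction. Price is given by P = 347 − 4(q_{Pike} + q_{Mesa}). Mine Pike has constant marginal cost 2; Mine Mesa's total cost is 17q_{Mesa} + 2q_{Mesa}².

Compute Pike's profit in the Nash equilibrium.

Mine Pike's profit: π = q_{Pike}(347 − 4(q_{Pike} + q_{Mesa})) − 2q_{Pike}.
∂π/∂q_{Pike} = 345 − 8q_{Pike} − 4q_{Mesa} = 0, so q_{Pike} = 43.125 − 0.5q_{Mesa}.
For Mesa: ∂π/∂q_{Mesa} = 330 − 12q_{Mesa} − 4q_{Pike} = 0 ⇒ q_{Mesa} = 27.5 − (1/3)q_{Pike}.
Solving the two reaction functions simultaneously: (1 − (−0.5)(−1/3))q_{Pike} = 43.125 − 0.5·27.5, so (5/6)q_{Pike} = 29.375 and q_{Pike} = 35.25.
Then q_{Mesa} = 27.5 − (1/3)·35.25 = 15.75.
Price P = 347 − 4·51 = 143.
Pike's profit: (143 − 2)·35.25 = 4970.25.

4970.25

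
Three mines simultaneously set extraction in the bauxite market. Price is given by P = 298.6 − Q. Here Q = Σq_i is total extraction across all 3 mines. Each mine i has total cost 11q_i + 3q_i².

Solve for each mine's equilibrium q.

A representative mine's profit is π_i = q_i(298.6 − Q) − 11q_i − 3q_i², with Q = q_i + Σ_{j≠i} q_j.
First-order condition: 287.6 − 8q_i − Σ_{j≠i} q_j = 0.
With identical mines, set every q_j = q: then 287.6 − 8q − 2q = 0, i.e. q = 287.6/10 = 28.76.

28.76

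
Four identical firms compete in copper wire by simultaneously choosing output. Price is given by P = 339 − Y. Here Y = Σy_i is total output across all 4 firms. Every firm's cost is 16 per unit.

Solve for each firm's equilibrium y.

64.6

A representative firm's profit is π_i = y_i(339 − Y) − 16y_i, with Y = y_i + Σ_{j≠i} y_j.
First-order condition: 323 − 2y_i − Σ_{j≠i} y_j = 0.
In a symmetric equilibrium every firm chooses the same y, so Σ_{j≠i} y_j = 3y. The condition becomes 323 − 5y = 0, giving y = 323/5 = 64.6.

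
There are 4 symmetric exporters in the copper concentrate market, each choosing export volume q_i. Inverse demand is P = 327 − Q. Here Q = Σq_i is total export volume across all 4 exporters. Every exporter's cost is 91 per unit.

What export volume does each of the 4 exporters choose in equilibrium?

A representative exporter's profit is π_i = q_i(327 − Q) − 91q_i, with Q = q_i + Σ_{j≠i} q_j.
First-order condition: 236 − 2q_i − Σ_{j≠i} q_j = 0.
In a symmetric equilibrium every exporter chooses the same q, so Σ_{j≠i} q_j = 3q. The condition becomes 236 − 5q = 0, giving q = 236/5 = 47.2.

47.2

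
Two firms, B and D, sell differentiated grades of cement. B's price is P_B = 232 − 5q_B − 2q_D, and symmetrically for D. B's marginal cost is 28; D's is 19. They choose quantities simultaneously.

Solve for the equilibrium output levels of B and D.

16.8125, 17.9375

Firm B's profit: π = q_B(232 − 5q_B − 2q_D) − 28q_B.
∂π/∂q_B = 204 − 10q_B − 2q_D = 0 ⇒ q_B = 20.4 − 0.2q_D.
Similarly q_D = 21.3 − 0.2q_B.
Solving the two reaction functions simultaneously: (1 − (−0.2)(−0.2))q_B = 20.4 − 0.2·21.3, so 0.96q_B = 16.14 and q_B = 16.8125.
Then q_D = 21.3 − 0.2·16.8125 = 17.9375.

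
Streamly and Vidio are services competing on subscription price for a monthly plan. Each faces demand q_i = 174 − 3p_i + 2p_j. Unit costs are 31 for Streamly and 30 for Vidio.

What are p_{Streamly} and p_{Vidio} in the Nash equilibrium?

Streamly's profit: π = (p_{Streamly} − 31)(174 − 3p_{Streamly} + 2p_{Vidio}).
∂π/∂p_{Streamly} = 267 − 6p_{Streamly} + 2p_{Vidio} = 0 ⇒ p_{Streamly} = 44.5 + (1/3)p_{Vidio}.
Similarly p_{Vidio} = 44 + (1/3)p_{Streamly}.
Plugging p_{Vidio} into Streamly's best response: p_{Streamly} = 44.5 + (1/3)(44 + (1/3)p_{Streamly}) ⇒ (8/9)p_{Streamly} = 355/6, so p_{Streamly} = 66.5625.
Then p_{Vidio} = 44 + (1/3)·66.5625 = 66.1875.

66.5625, 66.1875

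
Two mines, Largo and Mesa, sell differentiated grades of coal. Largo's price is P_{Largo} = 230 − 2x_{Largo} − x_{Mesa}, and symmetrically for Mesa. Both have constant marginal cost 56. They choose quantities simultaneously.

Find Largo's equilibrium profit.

2422.08

Mine Largo's profit: π = x_{Largo}(230 − 2x_{Largo} − x_{Mesa}) − 56x_{Largo}.
∂π/∂x_{Largo} = 174 − 4x_{Largo} − x_{Mesa} = 0 ⇒ x_{Largo} = 43.5 − 0.25x_{Mesa}.
By symmetry x_{Mesa} = x_{Largo}; substituting into the reaction function, 1.25x_{Largo} = 43.5 and x_{Largo} = 34.8.
P_{Largo} = 230 − 2·34.8 − 34.8 = 125.6.
Profit = (125.6 − 56)·34.8 = 2422.08.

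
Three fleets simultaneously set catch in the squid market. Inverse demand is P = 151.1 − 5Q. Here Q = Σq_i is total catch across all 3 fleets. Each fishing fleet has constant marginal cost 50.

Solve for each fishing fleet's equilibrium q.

5.055

A representative fishing fleet's profit is π_i = q_i(151.1 − 5Q) − 50q_i, with Q = q_i + Σ_{j≠i} q_j.
First-order condition: 101.1 − 10q_i − 5Σ_{j≠i} q_j = 0.
In a symmetric equilibrium every fishing fleet chooses the same q, so Σ_{j≠i} q_j = 2q. The condition becomes 101.1 − 20q = 0, giving q = 101.1/20 = 5.055.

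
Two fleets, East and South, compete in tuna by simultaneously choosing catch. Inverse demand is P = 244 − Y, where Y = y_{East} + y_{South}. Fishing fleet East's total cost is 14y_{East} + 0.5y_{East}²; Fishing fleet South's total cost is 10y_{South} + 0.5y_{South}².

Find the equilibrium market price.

128

Fishing fleet East's profit: π = y_{East}(244 − (y_{East} + y_{South})) − 14y_{East} − 0.5y_{East}².
∂π/∂y_{East} = 230 − 3y_{East} − y_{South} = 0, so y_{East} = 230/3 − (1/3)y_{South}.
By the same steps for South: y_{South} = 78 − (1/3)y_{East}.
Substituting the second reaction function into the first: y_{East} = 230/3 − (1/3)(78 − (1/3)y_{East}), which gives (8/9)y_{East} = 152/3 ⇒ y_{East} = 57.
Then y_{South} = 78 − (1/3)·57 = 59.
Equilibrium price: P = 244 − 116 = 128.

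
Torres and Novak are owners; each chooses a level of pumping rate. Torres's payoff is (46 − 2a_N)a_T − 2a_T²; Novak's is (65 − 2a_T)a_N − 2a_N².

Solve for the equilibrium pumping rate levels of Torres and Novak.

Expanding Torres's payoff: 46a_T − 2a_Na_T − 2a_T².
∂π/∂a_T = 46 − 2a_N − 4a_T = 0, so a_T = 11.5 − 0.5a_N.
Likewise for Novak: a_N = 16.25 − 0.5a_T.
Substituting the second reaction function into the first: a_T = 11.5 − 0.5(16.25 − 0.5a_T), which gives 0.75a_T = 3.375 ⇒ a_T = 4.5.
Then a_N = 16.25 − 0.5·4.5 = 14.

4.5, 14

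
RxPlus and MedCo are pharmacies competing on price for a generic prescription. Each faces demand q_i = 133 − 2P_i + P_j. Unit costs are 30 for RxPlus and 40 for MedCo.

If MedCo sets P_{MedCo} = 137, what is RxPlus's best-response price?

82.5

RxPlus's profit: π = (P_{RxPlus} − 30)(133 − 2P_{RxPlus} + P_{MedCo}).
∂π/∂P_{RxPlus} = 193 − 4P_{RxPlus} + P_{MedCo} = 0 ⇒ P_{RxPlus} = 48.25 + 0.25P_{MedCo}.
At P_{MedCo} = 137: P_{RxPlus} = 48.25 + 0.25·137 = 82.5.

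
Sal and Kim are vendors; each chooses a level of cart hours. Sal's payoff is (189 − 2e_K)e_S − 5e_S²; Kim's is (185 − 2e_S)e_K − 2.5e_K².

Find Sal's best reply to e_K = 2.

Expanding Sal's payoff: 189e_S − 2e_Ke_S − 5e_S².
∂π/∂e_S = 189 − 2e_K − 10e_S = 0, so e_S = 18.9 − 0.2e_K.
At e_K = 2: e_S = 18.9 − 0.2·2 = 18.5.

18.5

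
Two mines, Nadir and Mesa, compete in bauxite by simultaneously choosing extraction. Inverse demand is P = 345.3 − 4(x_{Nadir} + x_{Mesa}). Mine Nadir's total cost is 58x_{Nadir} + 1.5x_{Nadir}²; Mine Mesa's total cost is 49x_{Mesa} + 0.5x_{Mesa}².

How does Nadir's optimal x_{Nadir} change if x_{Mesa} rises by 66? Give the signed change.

-24

Mine Nadir's profit: π = x_{Nadir}(345.3 − 4(x_{Nadir} + x_{Mesa})) − 58x_{Nadir} − 1.5x_{Nadir}².
∂π/∂x_{Nadir} = 287.3 − 11x_{Nadir} − 4x_{Mesa} = 0, so x_{Nadir} = 2873/110 − (4/11)x_{Mesa}.
The reaction-function slope is −4/11, so a 66-unit rise in x_{Mesa} moves x_{Nadir} by −4/11 × 66 = −24. Nadir's best response falls — the actions are strategic substitutes.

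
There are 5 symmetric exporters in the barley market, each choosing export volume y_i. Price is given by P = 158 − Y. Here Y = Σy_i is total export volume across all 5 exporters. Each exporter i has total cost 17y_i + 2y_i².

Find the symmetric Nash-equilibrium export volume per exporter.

14.1

A representative exporter's profit is π_i = y_i(158 − Y) − 17y_i − 2y_i², with Y = y_i + Σ_{j≠i} y_j.
First-order condition: 141 − 6y_i − Σ_{j≠i} y_j = 0.
Imposing symmetry (y_j = y for all j) turns Σ_{j≠i} y_j into 4y, so 141 = 10y and y = 14.1.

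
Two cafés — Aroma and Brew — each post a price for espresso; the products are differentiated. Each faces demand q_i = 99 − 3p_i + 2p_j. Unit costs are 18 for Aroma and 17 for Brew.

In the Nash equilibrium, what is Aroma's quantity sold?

Aroma's profit: π = (p_{Aroma} − 18)(99 − 3p_{Aroma} + 2p_{Brew}).
∂π/∂p_{Aroma} = 153 − 6p_{Aroma} + 2p_{Brew} = 0 ⇒ p_{Aroma} = 25.5 + (1/3)p_{Brew}.
Similarly p_{Brew} = 25 + (1/3)p_{Aroma}.
Substituting the second reaction function into the first: p_{Aroma} = 25.5 + (1/3)(25 + (1/3)p_{Aroma}), which gives (8/9)p_{Aroma} = 203/6 ⇒ p_{Aroma} = 38.0625.
Then p_{Brew} = 25 + (1/3)·38.0625 = 37.6875.
q_{Aroma} = 99 − 3·38.0625 + 2·37.6875 = 60.1875.

60.1875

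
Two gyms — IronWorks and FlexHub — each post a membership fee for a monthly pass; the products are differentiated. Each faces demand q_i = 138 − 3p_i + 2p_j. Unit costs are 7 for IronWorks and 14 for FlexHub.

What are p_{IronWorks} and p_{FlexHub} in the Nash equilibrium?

41.0625, 43.6875

IronWorks's profit: π = (p_{IronWorks} − 7)(138 − 3p_{IronWorks} + 2p_{FlexHub}).
∂π/∂p_{IronWorks} = 159 − 6p_{IronWorks} + 2p_{FlexHub} = 0 ⇒ p_{IronWorks} = 26.5 + (1/3)p_{FlexHub}.
Similarly p_{FlexHub} = 30 + (1/3)p_{IronWorks}.
Solving the two reaction functions simultaneously: (1 − (1/3)(1/3))p_{IronWorks} = 26.5 + (1/3)·30, so (8/9)p_{IronWorks} = 36.5 and p_{IronWorks} = 41.0625.
Then p_{FlexHub} = 30 + (1/3)·41.0625 = 43.6875.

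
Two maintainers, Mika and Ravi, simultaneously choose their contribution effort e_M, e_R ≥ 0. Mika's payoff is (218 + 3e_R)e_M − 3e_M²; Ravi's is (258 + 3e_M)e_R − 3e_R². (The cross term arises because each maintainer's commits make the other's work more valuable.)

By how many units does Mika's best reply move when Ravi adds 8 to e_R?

Expanding Mika's payoff: 218e_M + 3e_Re_M − 3e_M².
∂π/∂e_M = 218 + 3e_R − 6e_M = 0, so e_M = 109/3 + 0.5e_R.
The reaction-function slope is 0.5, so an 8-unit rise in e_R moves e_M by 0.5 × 8 = 4. Mika's best response rises — the actions are strategic complements.

4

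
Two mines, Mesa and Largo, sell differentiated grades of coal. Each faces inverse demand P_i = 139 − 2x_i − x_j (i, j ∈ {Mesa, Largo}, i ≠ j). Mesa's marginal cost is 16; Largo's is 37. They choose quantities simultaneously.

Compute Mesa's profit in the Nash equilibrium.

Mine Mesa's profit: π = x_{Mesa}(139 − 2x_{Mesa} − x_{Largo}) − 16x_{Mesa}.
∂π/∂x_{Mesa} = 123 − 4x_{Mesa} − x_{Largo} = 0 ⇒ x_{Mesa} = 30.75 − 0.25x_{Largo}.
Similarly x_{Largo} = 25.5 − 0.25x_{Mesa}.
Substituting the second reaction function into the first: x_{Mesa} = 30.75 − 0.25(25.5 − 0.25x_{Mesa}), which gives 0.9375x_{Mesa} = 24.375 ⇒ x_{Mesa} = 26.
Then x_{Largo} = 25.5 − 0.25·26 = 19.
P_{Mesa} = 139 − 2·26 − 19 = 68.
Profit = (68 − 16)·26 = 1352.

1352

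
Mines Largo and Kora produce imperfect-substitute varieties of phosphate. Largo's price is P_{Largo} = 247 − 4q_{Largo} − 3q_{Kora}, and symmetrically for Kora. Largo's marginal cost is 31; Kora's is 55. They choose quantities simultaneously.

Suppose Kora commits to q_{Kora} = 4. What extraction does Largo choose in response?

Mine Largo's profit: π = q_{Largo}(247 − 4q_{Largo} − 3q_{Kora}) − 31q_{Largo}.
∂π/∂q_{Largo} = 216 − 8q_{Largo} − 3q_{Kora} = 0 ⇒ q_{Largo} = 27 − 0.375q_{Kora}.
At q_{Kora} = 4: q_{Largo} = 27 − 0.375·4 = 25.5.

25.5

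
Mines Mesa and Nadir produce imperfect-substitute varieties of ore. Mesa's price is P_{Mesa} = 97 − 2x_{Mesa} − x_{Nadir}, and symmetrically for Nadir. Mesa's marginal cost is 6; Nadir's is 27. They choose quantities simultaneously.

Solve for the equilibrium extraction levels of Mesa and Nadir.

19.6, 12.6

Mine Mesa's profit: π = x_{Mesa}(97 − 2x_{Mesa} − x_{Nadir}) − 6x_{Mesa}.
∂π/∂x_{Mesa} = 91 − 4x_{Mesa} − x_{Nadir} = 0 ⇒ x_{Mesa} = 22.75 − 0.25x_{Nadir}.
Similarly x_{Nadir} = 17.5 − 0.25x_{Mesa}.
Solving the two reaction functions simultaneously: (1 − (−0.25)(−0.25))x_{Mesa} = 22.75 − 0.25·17.5, so 0.9375x_{Mesa} = 18.375 and x_{Mesa} = 19.6.
Then x_{Nadir} = 17.5 − 0.25·19.6 = 12.6.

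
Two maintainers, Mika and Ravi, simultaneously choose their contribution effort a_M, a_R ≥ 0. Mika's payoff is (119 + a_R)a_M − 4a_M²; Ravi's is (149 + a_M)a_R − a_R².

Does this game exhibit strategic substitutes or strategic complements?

Expanding Mika's payoff: 119a_M + a_Ra_M − 4a_M².
∂π/∂a_M = 119 + a_R − 8a_M = 0, so a_M = 14.875 + 0.125a_R.
The best-response slope da_M/da_R = 0.125 > 0: the reaction function is upward-sloping, so the choices are strategic complements.

strategic complements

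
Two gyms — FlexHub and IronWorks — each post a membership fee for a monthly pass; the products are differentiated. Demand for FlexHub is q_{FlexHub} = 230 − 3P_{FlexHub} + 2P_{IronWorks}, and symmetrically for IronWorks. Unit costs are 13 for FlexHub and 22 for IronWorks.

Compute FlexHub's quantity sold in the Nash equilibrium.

167.8125

FlexHub's profit: π = (P_{FlexHub} − 13)(230 − 3P_{FlexHub} + 2P_{IronWorks}).
∂π/∂P_{FlexHub} = 269 − 6P_{FlexHub} + 2P_{IronWorks} = 0 ⇒ P_{FlexHub} = 269/6 + (1/3)P_{IronWorks}.
Similarly P_{IronWorks} = 148/3 + (1/3)P_{FlexHub}.
Substituting the second reaction function into the first: P_{FlexHub} = 269/6 + (1/3)(148/3 + (1/3)P_{FlexHub}), which gives (8/9)P_{FlexHub} = 1103/18 ⇒ P_{FlexHub} = 68.9375.
Then P_{IronWorks} = 148/3 + (1/3)·68.9375 = 72.3125.
q_{FlexHub} = 230 − 3·68.9375 + 2·72.3125 = 167.8125.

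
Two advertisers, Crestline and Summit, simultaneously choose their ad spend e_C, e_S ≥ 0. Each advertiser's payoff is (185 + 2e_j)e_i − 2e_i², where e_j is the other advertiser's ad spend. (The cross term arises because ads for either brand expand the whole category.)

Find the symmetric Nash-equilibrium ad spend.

92.5

Crestline's payoff is (185 + 2e_S)e_C − 2e_C².
∂π/∂e_C = 185 + 2e_S − 4e_C = 0, so e_C = 46.25 + 0.5e_S.
The game is symmetric, so in equilibrium e_S = e_C: the reaction function gives 0.5e_C = 46.25, hence e_C = 92.5.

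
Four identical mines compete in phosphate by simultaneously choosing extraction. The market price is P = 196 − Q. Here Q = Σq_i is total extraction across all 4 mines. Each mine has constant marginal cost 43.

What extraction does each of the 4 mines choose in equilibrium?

A representative mine's profit is π_i = q_i(196 − Q) − 43q_i, with Q = q_i + Σ_{j≠i} q_j.
First-order condition: 153 − 2q_i − Σ_{j≠i} q_j = 0.
Imposing symmetry (q_j = q for all j) turns Σ_{j≠i} q_j into 3q, so 153 = 5q and q = 30.6.

30.6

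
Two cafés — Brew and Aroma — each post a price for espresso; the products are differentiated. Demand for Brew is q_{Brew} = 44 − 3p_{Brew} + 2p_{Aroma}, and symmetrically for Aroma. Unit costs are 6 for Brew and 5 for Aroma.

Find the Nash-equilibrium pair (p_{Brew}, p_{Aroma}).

15.3125, 14.9375

Brew's profit: π = (p_{Brew} − 6)(44 − 3p_{Brew} + 2p_{Aroma}).
∂π/∂p_{Brew} = 62 − 6p_{Brew} + 2p_{Aroma} = 0 ⇒ p_{Brew} = 31/3 + (1/3)p_{Aroma}.
Similarly p_{Aroma} = 59/6 + (1/3)p_{Brew}.
Plugging p_{Aroma} into Brew's best response: p_{Brew} = 31/3 + (1/3)(59/6 + (1/3)p_{Brew}) ⇒ (8/9)p_{Brew} = 245/18, so p_{Brew} = 15.3125.
Then p_{Aroma} = 59/6 + (1/3)·15.3125 = 14.9375.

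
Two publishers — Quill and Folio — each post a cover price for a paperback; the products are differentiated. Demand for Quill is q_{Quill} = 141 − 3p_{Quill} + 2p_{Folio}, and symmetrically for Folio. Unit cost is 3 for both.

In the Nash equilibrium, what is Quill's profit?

3570.75

Quill's profit: π = (p_{Quill} − 3)(141 − 3p_{Quill} + 2p_{Folio}).
∂π/∂p_{Quill} = 150 − 6p_{Quill} + 2p_{Folio} = 0 ⇒ p_{Quill} = 25 + (1/3)p_{Folio}.
The game is symmetric, so in equilibrium p_{Folio} = p_{Quill}: the reaction function gives (2/3)p_{Quill} = 25, hence p_{Quill} = 37.5.
q_{Quill} = 141 − 3·37.5 + 2·37.5 = 103.5.
Profit = (37.5 − 3)·103.5 = 3570.75.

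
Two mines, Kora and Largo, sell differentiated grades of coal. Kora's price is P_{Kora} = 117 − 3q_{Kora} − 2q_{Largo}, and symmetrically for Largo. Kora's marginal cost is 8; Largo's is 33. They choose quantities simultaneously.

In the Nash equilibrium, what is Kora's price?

53.5625

Mine Kora's profit: π = q_{Kora}(117 − 3q_{Kora} − 2q_{Largo}) − 8q_{Kora}.
∂π/∂q_{Kora} = 109 − 6q_{Kora} − 2q_{Largo} = 0 ⇒ q_{Kora} = 109/6 − (1/3)q_{Largo}.
Similarly q_{Largo} = 14 − (1/3)q_{Kora}.
Substituting the second reaction function into the first: q_{Kora} = 109/6 − (1/3)(14 − (1/3)q_{Kora}), which gives (8/9)q_{Kora} = 13.5 ⇒ q_{Kora} = 15.1875.
Then q_{Largo} = 14 − (1/3)·15.1875 = 8.9375.
P_{Kora} = 117 − 3·15.1875 − 2·8.9375 = 53.5625.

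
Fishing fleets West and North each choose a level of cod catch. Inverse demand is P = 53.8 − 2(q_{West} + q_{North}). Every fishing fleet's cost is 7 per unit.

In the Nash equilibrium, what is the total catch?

Fishing fleet West's profit: π = q_{West}(53.8 − 2(q_{West} + q_{North})) − 7q_{West}.
∂π/∂q_{West} = 46.8 − 4q_{West} − 2q_{North} = 0, so q_{West} = 11.7 − 0.5q_{North}.
The game is symmetric, so in equilibrium q_{North} = q_{West}: the reaction function gives 1.5q_{West} = 11.7, hence q_{West} = 7.8.
Total catch: 7.8 + 7.8 = 15.6.

15.6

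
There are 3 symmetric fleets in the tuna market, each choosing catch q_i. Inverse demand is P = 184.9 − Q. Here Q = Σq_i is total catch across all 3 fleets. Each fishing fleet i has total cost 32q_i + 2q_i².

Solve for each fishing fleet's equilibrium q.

19.1125

A representative fishing fleet's profit is π_i = q_i(184.9 − Q) − 32q_i − 2q_i², with Q = q_i + Σ_{j≠i} q_j.
First-order condition: 152.9 − 6q_i − Σ_{j≠i} q_j = 0.
With identical fishing fleets, set every q_j = q: then 152.9 − 6q − 2q = 0, i.e. q = 152.9/8 = 19.1125.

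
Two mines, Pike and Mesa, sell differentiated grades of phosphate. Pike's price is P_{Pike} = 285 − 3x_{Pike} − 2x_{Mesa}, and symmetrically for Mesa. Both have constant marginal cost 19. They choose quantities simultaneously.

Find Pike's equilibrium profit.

3316.6875

Mine Pike's profit: π = x_{Pike}(285 − 3x_{Pike} − 2x_{Mesa}) − 19x_{Pike}.
∂π/∂x_{Pike} = 266 − 6x_{Pike} − 2x_{Mesa} = 0 ⇒ x_{Pike} = 133/3 − (1/3)x_{Mesa}.
By symmetry x_{Mesa} = x_{Pike}; substituting into the reaction function, (4/3)x_{Pike} = 133/3 and x_{Pike} = 33.25.
P_{Pike} = 285 − 3·33.25 − 2·33.25 = 118.75.
Profit = (118.75 − 19)·33.25 = 3316.6875.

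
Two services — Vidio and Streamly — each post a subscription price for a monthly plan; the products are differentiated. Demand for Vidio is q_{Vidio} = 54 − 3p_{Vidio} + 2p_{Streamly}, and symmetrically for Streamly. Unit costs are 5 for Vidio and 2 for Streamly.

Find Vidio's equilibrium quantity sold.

35.0625

Vidio's profit: π = (p_{Vidio} − 5)(54 − 3p_{Vidio} + 2p_{Streamly}).
∂π/∂p_{Vidio} = 69 − 6p_{Vidio} + 2p_{Streamly} = 0 ⇒ p_{Vidio} = 11.5 + (1/3)p_{Streamly}.
Similarly p_{Streamly} = 10 + (1/3)p_{Vidio}.
Plugging p_{Streamly} into Vidio's best response: p_{Vidio} = 11.5 + (1/3)(10 + (1/3)p_{Vidio}) ⇒ (8/9)p_{Vidio} = 89/6, so p_{Vidio} = 16.6875.
Then p_{Streamly} = 10 + (1/3)·16.6875 = 15.5625.
q_{Vidio} = 54 − 3·16.6875 + 2·15.5625 = 35.0625.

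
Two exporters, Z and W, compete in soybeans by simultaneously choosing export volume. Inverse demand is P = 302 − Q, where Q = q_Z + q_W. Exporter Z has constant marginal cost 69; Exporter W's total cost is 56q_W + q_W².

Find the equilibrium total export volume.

Exporter Z's profit: π = q_Z(302 − (q_Z + q_W)) − 69q_Z.
∂π/∂q_Z = 233 − 2q_Z − q_W = 0, so q_Z = 116.5 − 0.5q_W.
For W: ∂π/∂q_W = 246 − 4q_W − q_Z = 0 ⇒ q_W = 61.5 − 0.25q_Z.
Substituting the second reaction function into the first: q_Z = 116.5 − 0.5(61.5 − 0.25q_Z), which gives 0.875q_Z = 85.75 ⇒ q_Z = 98.
Then q_W = 61.5 − 0.25·98 = 37.
Total export volume: 98 + 37 = 135.

135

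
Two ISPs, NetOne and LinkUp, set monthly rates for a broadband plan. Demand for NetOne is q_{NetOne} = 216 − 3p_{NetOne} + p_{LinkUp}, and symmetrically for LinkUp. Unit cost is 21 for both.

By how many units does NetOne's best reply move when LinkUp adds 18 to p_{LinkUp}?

NetOne's profit: π = (p_{NetOne} − 21)(216 − 3p_{NetOne} + p_{LinkUp}).
∂π/∂p_{NetOne} = 279 − 6p_{NetOne} + p_{LinkUp} = 0 ⇒ p_{NetOne} = 46.5 + (1/6)p_{LinkUp}.
The reaction-function slope is 1/6, so an 18-unit rise in p_{LinkUp} moves p_{NetOne} by 1/6 × 18 = 3. NetOne's best response rises — the actions are strategic complements.

3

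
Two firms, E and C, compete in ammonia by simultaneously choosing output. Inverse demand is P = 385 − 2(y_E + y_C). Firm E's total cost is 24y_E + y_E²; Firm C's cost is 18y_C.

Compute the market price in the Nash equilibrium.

Firm E's profit: π = y_E(385 − 2(y_E + y_C)) − 24y_E − y_E².
∂π/∂y_E = 361 − 6y_E − 2y_C = 0, so y_E = 361/6 − (1/3)y_C.
For C: ∂π/∂y_C = 367 − 4y_C − 2y_E = 0 ⇒ y_C = 91.75 − 0.5y_E.
Substituting the second reaction function into the first: y_E = 361/6 − (1/3)(91.75 − 0.5y_E), which gives (5/6)y_E = 355/12 ⇒ y_E = 35.5.
Then y_C = 91.75 − 0.5·35.5 = 74.
Equilibrium price: P = 385 − 2·109.5 = 166.

166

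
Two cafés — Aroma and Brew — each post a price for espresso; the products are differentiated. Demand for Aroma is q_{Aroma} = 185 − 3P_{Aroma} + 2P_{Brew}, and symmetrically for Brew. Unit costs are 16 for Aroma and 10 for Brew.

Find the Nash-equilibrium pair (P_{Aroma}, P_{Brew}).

57.125, 54.875

Aroma's profit: π = (P_{Aroma} − 16)(185 − 3P_{Aroma} + 2P_{Brew}).
∂π/∂P_{Aroma} = 233 − 6P_{Aroma} + 2P_{Brew} = 0 ⇒ P_{Aroma} = 233/6 + (1/3)P_{Brew}.
Similarly P_{Brew} = 215/6 + (1/3)P_{Aroma}.
Substituting the second reaction function into the first: P_{Aroma} = 233/6 + (1/3)(215/6 + (1/3)P_{Aroma}), which gives (8/9)P_{Aroma} = 457/9 ⇒ P_{Aroma} = 57.125.
Then P_{Brew} = 215/6 + (1/3)·57.125 = 54.875.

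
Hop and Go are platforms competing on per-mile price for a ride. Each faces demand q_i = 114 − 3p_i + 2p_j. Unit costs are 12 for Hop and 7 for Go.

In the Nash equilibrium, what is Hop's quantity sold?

Hop's profit: π = (p_{Hop} − 12)(114 − 3p_{Hop} + 2p_{Go}).
∂π/∂p_{Hop} = 150 − 6p_{Hop} + 2p_{Go} = 0 ⇒ p_{Hop} = 25 + (1/3)p_{Go}.
Similarly p_{Go} = 22.5 + (1/3)p_{Hop}.
Plugging p_{Go} into Hop's best response: p_{Hop} = 25 + (1/3)(22.5 + (1/3)p_{Hop}) ⇒ (8/9)p_{Hop} = 32.5, so p_{Hop} = 36.5625.
Then p_{Go} = 22.5 + (1/3)·36.5625 = 34.6875.
q_{Hop} = 114 − 3·36.5625 + 2·34.6875 = 73.6875.

73.6875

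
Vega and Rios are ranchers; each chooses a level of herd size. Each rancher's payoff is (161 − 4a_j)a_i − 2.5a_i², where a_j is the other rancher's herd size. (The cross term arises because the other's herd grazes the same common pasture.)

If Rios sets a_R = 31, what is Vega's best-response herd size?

7.4

Vega's payoff is (161 − 4a_R)a_V − 2.5a_V².
∂π/∂a_V = 161 − 4a_R − 5a_V = 0, so a_V = 32.2 − 0.8a_R.
At a_R = 31: a_V = 32.2 − 0.8·31 = 7.4.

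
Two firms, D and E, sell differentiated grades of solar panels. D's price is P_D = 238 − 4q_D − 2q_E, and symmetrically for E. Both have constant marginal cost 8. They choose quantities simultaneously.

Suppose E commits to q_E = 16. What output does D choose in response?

24.75

Firm D's profit: π = q_D(238 − 4q_D − 2q_E) − 8q_D.
∂π/∂q_D = 230 − 8q_D − 2q_E = 0 ⇒ q_D = 28.75 − 0.25q_E.
At q_E = 16: q_D = 28.75 − 0.25·16 = 24.75.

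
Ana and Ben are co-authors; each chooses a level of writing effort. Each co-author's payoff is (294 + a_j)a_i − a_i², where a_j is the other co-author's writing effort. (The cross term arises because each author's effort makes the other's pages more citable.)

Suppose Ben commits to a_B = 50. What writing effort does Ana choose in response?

Ana's payoff is (294 + a_B)a_A − a_A².
∂π/∂a_A = 294 + a_B − 2a_A = 0, so a_A = 147 + 0.5a_B.
At a_B = 50: a_A = 147 + 0.5·50 = 172.

172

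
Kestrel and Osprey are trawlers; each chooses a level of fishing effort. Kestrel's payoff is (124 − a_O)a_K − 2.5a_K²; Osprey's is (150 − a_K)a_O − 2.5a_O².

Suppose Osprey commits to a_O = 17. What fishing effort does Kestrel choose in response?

21.4

Expanding Kestrel's payoff: 124a_K − a_Oa_K − 2.5a_K².
∂π/∂a_K = 124 − a_O − 5a_K = 0, so a_K = 24.8 − 0.2a_O.
At a_O = 17: a_K = 24.8 − 0.2·17 = 21.4.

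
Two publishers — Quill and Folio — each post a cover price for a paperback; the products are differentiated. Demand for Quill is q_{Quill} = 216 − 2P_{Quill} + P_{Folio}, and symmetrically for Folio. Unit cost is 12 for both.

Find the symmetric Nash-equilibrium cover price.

80

Quill's profit: π = (P_{Quill} − 12)(216 − 2P_{Quill} + P_{Folio}).
∂π/∂P_{Quill} = 240 − 4P_{Quill} + P_{Folio} = 0 ⇒ P_{Quill} = 60 + 0.25P_{Folio}.
Setting P_{Quill} = P_{Folio} in the reaction function: P_{Quill} = 60 + 0.25P_{Quill}, so P_{Quill} = 60 / 0.75 = 80.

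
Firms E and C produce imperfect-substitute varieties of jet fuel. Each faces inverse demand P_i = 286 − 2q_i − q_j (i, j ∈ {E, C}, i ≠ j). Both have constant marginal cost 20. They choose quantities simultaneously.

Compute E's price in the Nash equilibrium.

Firm E's profit: π = q_E(286 − 2q_E − q_C) − 20q_E.
∂π/∂q_E = 266 − 4q_E − q_C = 0 ⇒ q_E = 66.5 − 0.25q_C.
The game is symmetric, so in equilibrium q_C = q_E: the reaction function gives 1.25q_E = 66.5, hence q_E = 53.2.
P_E = 286 − 2·53.2 − 53.2 = 126.4.

126.4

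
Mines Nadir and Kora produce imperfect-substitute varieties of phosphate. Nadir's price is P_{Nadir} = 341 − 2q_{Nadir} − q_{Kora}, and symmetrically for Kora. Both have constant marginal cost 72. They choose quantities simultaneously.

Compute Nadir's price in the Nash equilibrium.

179.6

Mine Nadir's profit: π = q_{Nadir}(341 − 2q_{Nadir} − q_{Kora}) − 72q_{Nadir}.
∂π/∂q_{Nadir} = 269 − 4q_{Nadir} − q_{Kora} = 0 ⇒ q_{Nadir} = 67.25 − 0.25q_{Kora}.
Setting q_{Nadir} = q_{Kora} in the reaction function: q_{Nadir} = 67.25 − 0.25q_{Nadir}, so q_{Nadir} = 67.25 / 1.25 = 53.8.
P_{Nadir} = 341 − 2·53.8 − 53.8 = 179.6.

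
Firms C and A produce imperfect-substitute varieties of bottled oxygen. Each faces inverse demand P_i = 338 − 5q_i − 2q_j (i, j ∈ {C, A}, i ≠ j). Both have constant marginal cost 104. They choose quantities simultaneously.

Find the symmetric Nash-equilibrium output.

Firm C's profit: π = q_C(338 − 5q_C − 2q_A) − 104q_C.
∂π/∂q_C = 234 − 10q_C − 2q_A = 0 ⇒ q_C = 23.4 − 0.2q_A.
By symmetry q_A = q_C; substituting into the reaction function, 1.2q_C = 23.4 and q_C = 19.5.

19.5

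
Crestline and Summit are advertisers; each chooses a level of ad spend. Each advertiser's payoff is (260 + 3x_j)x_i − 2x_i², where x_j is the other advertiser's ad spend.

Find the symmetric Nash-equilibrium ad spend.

260

Crestline's payoff is (260 + 3x_S)x_C − 2x_C².
∂π/∂x_C = 260 + 3x_S − 4x_C = 0, so x_C = 65 + 0.75x_S.
Setting x_C = x_S in the reaction function: x_C = 65 + 0.75x_C, so x_C = 65 / 0.25 = 260.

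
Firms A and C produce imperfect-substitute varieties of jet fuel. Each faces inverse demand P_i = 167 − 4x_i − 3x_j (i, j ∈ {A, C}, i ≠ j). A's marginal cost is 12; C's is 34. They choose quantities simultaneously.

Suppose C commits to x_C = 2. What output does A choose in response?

Firm A's profit: π = x_A(167 − 4x_A − 3x_C) − 12x_A.
∂π/∂x_A = 155 − 8x_A − 3x_C = 0 ⇒ x_A = 19.375 − 0.375x_C.
At x_C = 2: x_A = 19.375 − 0.375·2 = 18.625.

18.625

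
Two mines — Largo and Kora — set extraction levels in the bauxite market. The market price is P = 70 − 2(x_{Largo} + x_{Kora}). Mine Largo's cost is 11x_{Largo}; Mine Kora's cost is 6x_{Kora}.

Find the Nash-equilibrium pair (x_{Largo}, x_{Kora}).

9, 11.5

Mine Largo's profit: π = x_{Largo}(70 − 2(x_{Largo} + x_{Kora})) − 11x_{Largo}.
∂π/∂x_{Largo} = 59 − 4x_{Largo} − 2x_{Kora} = 0, so x_{Largo} = 14.75 − 0.5x_{Kora}.
By the same steps for Kora: x_{Kora} = 16 − 0.5x_{Largo}.
Plugging x_{Kora} into Largo's best response: x_{Largo} = 14.75 − 0.5(16 − 0.5x_{Largo}) ⇒ 0.75x_{Largo} = 6.75, so x_{Largo} = 9.
Then x_{Kora} = 16 − 0.5·9 = 11.5.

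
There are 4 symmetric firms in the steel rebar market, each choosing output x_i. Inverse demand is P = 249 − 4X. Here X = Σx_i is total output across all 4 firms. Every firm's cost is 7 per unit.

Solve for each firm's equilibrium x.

12.1

A representative firm's profit is π_i = x_i(249 − 4X) − 7x_i, with X = x_i + Σ_{j≠i} x_j.
First-order condition: 242 − 8x_i − 4Σ_{j≠i} x_j = 0.
In a symmetric equilibrium every firm chooses the same x, so Σ_{j≠i} x_j = 3x. The condition becomes 242 − 20x = 0, giving x = 242/20 = 12.1.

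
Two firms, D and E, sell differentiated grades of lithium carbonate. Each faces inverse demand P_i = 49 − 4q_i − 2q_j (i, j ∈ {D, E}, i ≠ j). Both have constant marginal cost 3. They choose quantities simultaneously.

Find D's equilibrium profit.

84.64

Firm D's profit: π = q_D(49 − 4q_D − 2q_E) − 3q_D.
∂π/∂q_D = 46 − 8q_D − 2q_E = 0 ⇒ q_D = 5.75 − 0.25q_E.
Setting q_D = q_E in the reaction function: q_D = 5.75 − 0.25q_D, so q_D = 5.75 / 1.25 = 4.6.
P_D = 49 − 4·4.6 − 2·4.6 = 21.4.
Profit = (21.4 − 3)·4.6 = 84.64.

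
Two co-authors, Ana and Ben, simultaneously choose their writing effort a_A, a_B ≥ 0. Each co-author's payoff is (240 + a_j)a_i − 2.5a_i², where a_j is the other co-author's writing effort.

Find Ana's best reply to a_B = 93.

Ana's payoff is (240 + a_B)a_A − 2.5a_A².
∂π/∂a_A = 240 + a_B − 5a_A = 0, so a_A = 48 + 0.2a_B.
At a_B = 93: a_A = 48 + 0.2·93 = 66.6.

66.6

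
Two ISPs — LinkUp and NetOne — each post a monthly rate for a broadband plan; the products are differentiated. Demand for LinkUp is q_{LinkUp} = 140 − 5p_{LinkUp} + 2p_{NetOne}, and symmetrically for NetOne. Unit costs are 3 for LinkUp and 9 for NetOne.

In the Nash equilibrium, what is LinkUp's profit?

1445

LinkUp's profit: π = (p_{LinkUp} − 3)(140 − 5p_{LinkUp} + 2p_{NetOne}).
∂π/∂p_{LinkUp} = 155 − 10p_{LinkUp} + 2p_{NetOne} = 0 ⇒ p_{LinkUp} = 15.5 + 0.2p_{NetOne}.
Similarly p_{NetOne} = 18.5 + 0.2p_{LinkUp}.
Substituting the second reaction function into the first: p_{LinkUp} = 15.5 + 0.2(18.5 + 0.2p_{LinkUp}), which gives 0.96p_{LinkUp} = 19.2 ⇒ p_{LinkUp} = 20.
Then p_{NetOne} = 18.5 + 0.2·20 = 22.5.
q_{LinkUp} = 140 − 5·20 + 2·22.5 = 85.
Profit = (20 − 3)·85 = 1445.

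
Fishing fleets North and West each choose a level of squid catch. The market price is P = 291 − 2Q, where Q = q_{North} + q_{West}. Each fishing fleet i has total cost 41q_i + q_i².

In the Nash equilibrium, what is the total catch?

Fishing fleet North's profit: π = q_{North}(291 − 2(q_{North} + q_{West})) − 41q_{North} − q_{North}².
∂π/∂q_{North} = 250 − 6q_{North} − 2q_{West} = 0, so q_{North} = 125/3 − (1/3)q_{West}.
The game is symmetric, so in equilibrium q_{West} = q_{North}: the reaction function gives (4/3)q_{North} = 125/3, hence q_{North} = 31.25.
Total catch: 31.25 + 31.25 = 62.5.

62.5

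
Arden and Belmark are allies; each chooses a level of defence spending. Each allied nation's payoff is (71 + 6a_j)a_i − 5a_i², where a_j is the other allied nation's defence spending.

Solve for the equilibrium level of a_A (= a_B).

Arden's payoff is (71 + 6a_B)a_A − 5a_A².
∂π/∂a_A = 71 + 6a_B − 10a_A = 0, so a_A = 7.1 + 0.6a_B.
Setting a_A = a_B in the reaction function: a_A = 7.1 + 0.6a_A, so a_A = 7.1 / 0.4 = 17.75.

17.75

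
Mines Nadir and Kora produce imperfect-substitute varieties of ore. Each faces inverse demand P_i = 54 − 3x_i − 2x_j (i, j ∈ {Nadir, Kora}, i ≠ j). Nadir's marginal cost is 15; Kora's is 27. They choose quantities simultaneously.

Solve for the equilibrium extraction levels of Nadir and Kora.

Mine Nadir's profit: π = x_{Nadir}(54 − 3x_{Nadir} − 2x_{Kora}) − 15x_{Nadir}.
∂π/∂x_{Nadir} = 39 − 6x_{Nadir} − 2x_{Kora} = 0 ⇒ x_{Nadir} = 6.5 − (1/3)x_{Kora}.
Similarly x_{Kora} = 4.5 − (1/3)x_{Nadir}.
Substituting the second reaction function into the first: x_{Nadir} = 6.5 − (1/3)(4.5 − (1/3)x_{Nadir}), which gives (8/9)x_{Nadir} = 5 ⇒ x_{Nadir} = 5.625.
Then x_{Kora} = 4.5 − (1/3)·5.625 = 2.625.

5.625, 2.625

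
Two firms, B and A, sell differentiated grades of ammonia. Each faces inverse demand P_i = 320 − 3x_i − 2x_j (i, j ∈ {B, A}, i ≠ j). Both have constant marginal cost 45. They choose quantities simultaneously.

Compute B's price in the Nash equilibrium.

Firm B's profit: π = x_B(320 − 3x_B − 2x_A) − 45x_B.
∂π/∂x_B = 275 − 6x_B − 2x_A = 0 ⇒ x_B = 275/6 − (1/3)x_A.
By symmetry x_A = x_B; substituting into the reaction function, (4/3)x_B = 275/6 and x_B = 34.375.
P_B = 320 − 3·34.375 − 2·34.375 = 148.125.

148.125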